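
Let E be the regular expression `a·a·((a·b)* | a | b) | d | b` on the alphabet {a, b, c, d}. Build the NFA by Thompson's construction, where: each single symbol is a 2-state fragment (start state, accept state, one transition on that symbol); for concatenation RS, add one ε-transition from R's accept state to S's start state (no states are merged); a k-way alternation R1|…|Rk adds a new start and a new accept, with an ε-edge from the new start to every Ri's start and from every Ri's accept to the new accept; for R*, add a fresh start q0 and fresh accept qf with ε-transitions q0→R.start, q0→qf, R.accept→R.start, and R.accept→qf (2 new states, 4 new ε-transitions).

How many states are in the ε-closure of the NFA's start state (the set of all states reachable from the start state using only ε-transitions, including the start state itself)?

4

Compute the ε-closure size of each fragment's start state recursively; a symbol fragment's start has no outgoing ε-edge, so its closure is just itself (size 1).
  a·b : same as the first factor's closure: |closure| = 1
  (a·b)* : the star's fresh start ε-reaches both the body's start and the fresh accept: |closure| = 2 + 1 = 3
  (a·b)* | a | b : new start ε-reaches every alternative's start; at least one alternative accepts ε, so the union's new accept is reached too: |closure| = 1 + 3 + 1 + 1 + 1 = 7
  a·a·((a·b)* | a | b) : |closure| equals the left operand's closure size = 1 (its accept is not ε-reachable, so the closure stops there)
  a·a·((a·b)* | a | b) | d | b : new start ε-reaches every alternative's start; none of them accept ε, so the new accept is not reached: |closure| = 1 + 1 + 1 + 1 = 4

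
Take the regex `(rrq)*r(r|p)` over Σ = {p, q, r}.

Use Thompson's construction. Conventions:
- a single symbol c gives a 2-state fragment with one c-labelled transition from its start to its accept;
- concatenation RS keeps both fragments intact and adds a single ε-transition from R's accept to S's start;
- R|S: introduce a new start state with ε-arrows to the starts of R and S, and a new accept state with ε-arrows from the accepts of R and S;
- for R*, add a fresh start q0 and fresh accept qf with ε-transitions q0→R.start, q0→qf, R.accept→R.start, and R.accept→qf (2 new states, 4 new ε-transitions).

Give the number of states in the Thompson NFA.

Recursing over subexpressions:
Each of the 6 symbol leaves contributes a 2-state fragment.
  rrq — 6 states
  (rrq)* — 8 states
  r|p — 6 states
  (rrq)*r(r|p) — 16 states

16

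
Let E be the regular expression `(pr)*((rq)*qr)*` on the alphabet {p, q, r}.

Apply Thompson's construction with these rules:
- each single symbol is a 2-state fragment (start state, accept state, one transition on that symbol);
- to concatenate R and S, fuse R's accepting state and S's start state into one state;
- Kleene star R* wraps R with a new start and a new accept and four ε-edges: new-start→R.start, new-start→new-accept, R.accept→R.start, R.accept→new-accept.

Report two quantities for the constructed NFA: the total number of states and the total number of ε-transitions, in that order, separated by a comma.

13, 12

Per subexpression:
Each of the 6 symbol leaves contributes 2 states and 0 ε-transitions.
  pr = 3 states, 0 ε-transitions
  (pr)* = 5 states, 4 ε-transitions
  rq = 3 states, 0 ε-transitions
  (rq)* = 5 states, 4 ε-transitions
  (rq)*qr = 7 states, 4 ε-transitions
  ((rq)*qr)* = 9 states, 8 ε-transitions
  (pr)*((rq)*qr)* = 13 states, 12 ε-transitions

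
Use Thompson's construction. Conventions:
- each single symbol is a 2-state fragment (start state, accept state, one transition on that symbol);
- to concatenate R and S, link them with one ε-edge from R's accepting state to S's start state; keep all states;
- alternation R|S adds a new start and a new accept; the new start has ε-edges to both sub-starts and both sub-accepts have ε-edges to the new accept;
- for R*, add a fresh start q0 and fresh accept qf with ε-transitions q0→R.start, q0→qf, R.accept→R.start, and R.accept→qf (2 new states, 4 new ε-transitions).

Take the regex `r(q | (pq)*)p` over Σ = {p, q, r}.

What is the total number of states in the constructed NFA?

14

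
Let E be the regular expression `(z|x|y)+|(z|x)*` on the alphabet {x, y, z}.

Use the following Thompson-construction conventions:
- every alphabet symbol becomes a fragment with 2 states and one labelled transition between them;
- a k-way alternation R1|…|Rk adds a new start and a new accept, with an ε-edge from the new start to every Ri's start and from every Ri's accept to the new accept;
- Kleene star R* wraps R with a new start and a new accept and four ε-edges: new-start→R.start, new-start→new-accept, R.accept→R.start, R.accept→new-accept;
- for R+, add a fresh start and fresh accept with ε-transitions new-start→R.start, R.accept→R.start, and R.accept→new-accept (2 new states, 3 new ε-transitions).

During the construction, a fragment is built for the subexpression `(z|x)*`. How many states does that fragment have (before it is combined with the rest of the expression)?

Fragment for `(z|x)*`:
Each of the 2 symbol leaves contributes a 2-state fragment.
  z|x → 6 states
  (z|x)* → 8 states

8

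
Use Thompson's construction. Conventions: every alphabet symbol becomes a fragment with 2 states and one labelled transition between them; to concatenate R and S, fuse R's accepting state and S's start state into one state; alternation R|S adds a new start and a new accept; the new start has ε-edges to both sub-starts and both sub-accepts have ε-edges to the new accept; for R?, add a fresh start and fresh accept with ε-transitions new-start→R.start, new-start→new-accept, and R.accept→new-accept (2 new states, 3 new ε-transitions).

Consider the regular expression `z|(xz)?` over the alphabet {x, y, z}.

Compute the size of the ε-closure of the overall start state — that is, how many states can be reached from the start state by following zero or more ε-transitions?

6

Let C(F) = |ε-closure(F.start)| within fragment F, and note whether F accepts ε. Symbol fragments have C = 1 and do not accept ε. Then:
  xz — same as the first factor's closure: C = 1
  (xz)? — C = 1 (new start) + 1 (body) + 1 (new accept, via ε) = 3
  z|(xz)? — new start ε-reaches every alternative's start; at least one alternative accepts ε, so the union's new accept is reached too: C = 1 + 1 + 3 + 1 = 6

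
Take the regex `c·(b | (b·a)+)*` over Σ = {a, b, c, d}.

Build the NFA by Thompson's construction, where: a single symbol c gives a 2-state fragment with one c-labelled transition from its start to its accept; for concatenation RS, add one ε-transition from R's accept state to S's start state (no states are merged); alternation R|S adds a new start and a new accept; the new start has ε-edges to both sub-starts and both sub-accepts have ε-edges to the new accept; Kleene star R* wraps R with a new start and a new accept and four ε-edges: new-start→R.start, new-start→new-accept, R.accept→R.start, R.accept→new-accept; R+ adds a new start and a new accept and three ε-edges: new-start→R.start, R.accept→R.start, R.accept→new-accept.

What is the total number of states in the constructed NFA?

14

Bottom-up over the parse tree:
Each of the 4 symbol leaves contributes a 2-state fragment.
  b·a : 4 states
  (b·a)+ : 6 states
  b | (b·a)+ : 10 states
  (b | (b·a)+)* : 12 states
  c·(b | (b·a)+)* : 14 states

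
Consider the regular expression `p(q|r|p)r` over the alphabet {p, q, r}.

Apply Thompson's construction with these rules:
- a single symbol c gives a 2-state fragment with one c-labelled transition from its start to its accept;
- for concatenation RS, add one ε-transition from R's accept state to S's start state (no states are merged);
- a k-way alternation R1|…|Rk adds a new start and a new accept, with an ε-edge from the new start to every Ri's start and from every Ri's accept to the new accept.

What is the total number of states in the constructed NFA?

12

By structural recursion:
Each of the 5 symbol leaves contributes a 2-state fragment.
  q|r|p : 8 states
  p(q|r|p)r : 12 states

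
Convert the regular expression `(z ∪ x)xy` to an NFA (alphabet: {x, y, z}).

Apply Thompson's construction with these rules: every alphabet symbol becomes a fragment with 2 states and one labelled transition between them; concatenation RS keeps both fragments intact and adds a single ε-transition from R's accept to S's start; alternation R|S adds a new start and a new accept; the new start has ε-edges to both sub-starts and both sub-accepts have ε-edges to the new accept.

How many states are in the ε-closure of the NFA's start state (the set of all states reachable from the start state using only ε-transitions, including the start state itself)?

3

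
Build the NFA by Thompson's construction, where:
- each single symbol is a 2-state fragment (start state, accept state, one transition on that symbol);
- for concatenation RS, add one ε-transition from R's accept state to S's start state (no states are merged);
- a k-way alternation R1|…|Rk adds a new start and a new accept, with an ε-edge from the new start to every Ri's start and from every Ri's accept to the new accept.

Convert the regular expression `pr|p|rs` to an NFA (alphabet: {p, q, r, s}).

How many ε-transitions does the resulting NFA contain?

8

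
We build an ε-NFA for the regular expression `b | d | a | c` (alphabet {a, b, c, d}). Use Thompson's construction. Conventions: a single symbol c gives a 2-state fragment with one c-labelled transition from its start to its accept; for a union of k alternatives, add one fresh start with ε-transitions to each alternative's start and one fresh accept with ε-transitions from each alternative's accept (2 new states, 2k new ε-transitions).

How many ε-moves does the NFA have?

Building bottom-up:
Each of the 4 symbol leaves contributes 0 ε-transitions.
  b | d | a | c : 8 ε-transitions

8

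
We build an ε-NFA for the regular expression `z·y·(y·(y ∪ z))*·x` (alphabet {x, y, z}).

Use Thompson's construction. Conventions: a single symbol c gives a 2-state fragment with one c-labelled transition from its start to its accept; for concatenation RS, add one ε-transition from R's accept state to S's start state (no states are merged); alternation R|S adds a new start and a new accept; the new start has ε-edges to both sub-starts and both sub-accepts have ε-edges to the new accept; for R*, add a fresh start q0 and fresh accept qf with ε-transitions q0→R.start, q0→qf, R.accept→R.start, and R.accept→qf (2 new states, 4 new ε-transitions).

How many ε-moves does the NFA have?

12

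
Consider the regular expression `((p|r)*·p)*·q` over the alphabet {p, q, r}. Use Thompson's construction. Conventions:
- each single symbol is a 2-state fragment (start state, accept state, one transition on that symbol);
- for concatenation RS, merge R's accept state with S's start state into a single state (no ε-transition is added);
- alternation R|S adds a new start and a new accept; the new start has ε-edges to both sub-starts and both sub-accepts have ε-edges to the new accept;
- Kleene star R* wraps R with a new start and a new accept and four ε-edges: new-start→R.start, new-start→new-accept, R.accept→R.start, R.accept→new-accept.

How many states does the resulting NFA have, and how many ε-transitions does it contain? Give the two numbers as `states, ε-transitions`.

Per subexpression:
Each of the 4 symbol leaves contributes 2 states and 0 ε-transitions.
  p|r : 6 states, 4 ε-transitions
  (p|r)* : 8 states, 8 ε-transitions
  (p|r)*·p : 9 states, 8 ε-transitions
  ((p|r)*·p)* : 11 states, 12 ε-transitions
  ((p|r)*·p)*·q : 12 states, 12 ε-transitions

12, 12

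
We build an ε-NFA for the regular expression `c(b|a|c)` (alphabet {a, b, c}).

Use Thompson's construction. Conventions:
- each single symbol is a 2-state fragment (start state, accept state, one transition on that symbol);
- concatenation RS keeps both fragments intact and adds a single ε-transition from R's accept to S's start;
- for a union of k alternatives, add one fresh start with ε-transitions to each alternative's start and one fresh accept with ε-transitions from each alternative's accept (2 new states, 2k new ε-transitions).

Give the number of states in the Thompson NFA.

By structural recursion:
Each of the 4 symbol leaves contributes a 2-state fragment.
  b|a|c = 8 states
  c(b|a|c) = 10 states

10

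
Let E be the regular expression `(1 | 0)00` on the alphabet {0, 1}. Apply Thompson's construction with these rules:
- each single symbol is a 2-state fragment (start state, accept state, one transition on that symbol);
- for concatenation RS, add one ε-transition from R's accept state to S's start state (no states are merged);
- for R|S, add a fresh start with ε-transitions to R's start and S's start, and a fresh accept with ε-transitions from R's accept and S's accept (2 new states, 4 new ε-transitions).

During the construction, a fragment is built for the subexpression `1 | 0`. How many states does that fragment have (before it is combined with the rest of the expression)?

Fragment for `1 | 0`:
Each of the 2 symbol leaves contributes a 2-state fragment.
  1 | 0 → 6 states

6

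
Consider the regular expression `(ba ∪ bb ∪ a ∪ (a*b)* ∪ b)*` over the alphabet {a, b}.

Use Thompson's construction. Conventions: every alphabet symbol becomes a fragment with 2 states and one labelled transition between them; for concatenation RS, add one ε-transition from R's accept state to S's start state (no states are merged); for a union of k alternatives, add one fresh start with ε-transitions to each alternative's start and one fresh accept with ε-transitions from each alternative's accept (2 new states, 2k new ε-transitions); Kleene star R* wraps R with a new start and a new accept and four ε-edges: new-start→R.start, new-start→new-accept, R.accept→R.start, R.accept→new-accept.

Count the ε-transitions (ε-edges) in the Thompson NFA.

25

Per subexpression:
Each of the 8 symbol leaves contributes 0 ε-transitions.
  ba = 1 ε-transition
  bb = 1 ε-transition
  a* = 4 ε-transitions
  a*b = 5 ε-transitions
  (a*b)* = 9 ε-transitions
  ba ∪ bb ∪ a ∪ (a*b)* ∪ b = 21 ε-transitions
  (ba ∪ bb ∪ a ∪ (a*b)* ∪ b)* = 25 ε-transitions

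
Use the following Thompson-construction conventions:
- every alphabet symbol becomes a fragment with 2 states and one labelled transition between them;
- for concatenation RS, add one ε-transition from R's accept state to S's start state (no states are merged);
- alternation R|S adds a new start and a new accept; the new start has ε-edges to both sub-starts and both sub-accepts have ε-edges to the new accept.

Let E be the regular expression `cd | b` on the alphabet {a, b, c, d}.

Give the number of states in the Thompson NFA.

8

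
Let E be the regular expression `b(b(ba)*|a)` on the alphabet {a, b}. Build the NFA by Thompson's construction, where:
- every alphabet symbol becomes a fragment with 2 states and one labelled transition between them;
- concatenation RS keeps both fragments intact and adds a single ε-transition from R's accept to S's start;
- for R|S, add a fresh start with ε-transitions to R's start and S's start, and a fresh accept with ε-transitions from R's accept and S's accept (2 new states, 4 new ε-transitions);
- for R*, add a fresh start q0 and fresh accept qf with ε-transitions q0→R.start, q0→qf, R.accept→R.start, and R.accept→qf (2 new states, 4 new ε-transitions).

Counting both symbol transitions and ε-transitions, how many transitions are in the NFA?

16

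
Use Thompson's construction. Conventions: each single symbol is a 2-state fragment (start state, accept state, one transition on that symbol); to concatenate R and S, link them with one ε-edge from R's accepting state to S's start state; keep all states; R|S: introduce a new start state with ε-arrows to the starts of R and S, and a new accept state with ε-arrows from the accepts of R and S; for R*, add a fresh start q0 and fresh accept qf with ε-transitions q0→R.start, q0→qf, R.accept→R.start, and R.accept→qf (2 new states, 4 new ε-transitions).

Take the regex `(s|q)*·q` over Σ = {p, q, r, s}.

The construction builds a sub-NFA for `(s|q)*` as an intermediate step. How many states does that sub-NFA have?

Fragment for `(s|q)*`:
Each of the 2 symbol leaves contributes a 2-state fragment.
  s|q : 6 states
  (s|q)* : 8 states

8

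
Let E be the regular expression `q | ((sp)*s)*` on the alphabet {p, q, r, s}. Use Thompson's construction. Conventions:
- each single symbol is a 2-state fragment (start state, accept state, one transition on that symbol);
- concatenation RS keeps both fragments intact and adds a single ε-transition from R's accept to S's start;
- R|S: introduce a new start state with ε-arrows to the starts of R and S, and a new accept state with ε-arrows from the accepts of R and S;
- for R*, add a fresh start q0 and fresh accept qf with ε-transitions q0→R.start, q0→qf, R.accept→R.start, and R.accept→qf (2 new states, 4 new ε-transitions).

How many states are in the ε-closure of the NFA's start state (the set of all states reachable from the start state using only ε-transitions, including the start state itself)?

Let C(F) = |ε-closure(F.start)| within fragment F, and note whether F accepts ε. Symbol fragments have C = 1 and do not accept ε. Then:
  sp — same as the first factor's closure: |closure| = 1
  (sp)* — the star's fresh start ε-reaches both the body's start and the fresh accept: |closure| = 2 + 1 = 3
  (sp)*s — the left operand accepts ε, so the closure extends into the next operand (via the concat ε-link); |closure| = 3 + 1 = 4
  ((sp)*s)* — the star's fresh start ε-reaches both the body's start and the fresh accept: |closure| = 2 + 4 = 6
  q | ((sp)*s)* — new start ε-reaches every alternative's start; at least one alternative accepts ε, so the union's new accept is reached too: |closure| = 1 + 1 + 6 + 1 = 9

9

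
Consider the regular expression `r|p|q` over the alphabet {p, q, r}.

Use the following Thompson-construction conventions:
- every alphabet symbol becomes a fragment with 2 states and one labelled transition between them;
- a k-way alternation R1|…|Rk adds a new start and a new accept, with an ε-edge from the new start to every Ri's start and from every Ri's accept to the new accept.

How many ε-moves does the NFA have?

Recursing over subexpressions:
Each of the 3 symbol leaves contributes 0 ε-transitions.
  r|p|q — 6 ε-transitions

6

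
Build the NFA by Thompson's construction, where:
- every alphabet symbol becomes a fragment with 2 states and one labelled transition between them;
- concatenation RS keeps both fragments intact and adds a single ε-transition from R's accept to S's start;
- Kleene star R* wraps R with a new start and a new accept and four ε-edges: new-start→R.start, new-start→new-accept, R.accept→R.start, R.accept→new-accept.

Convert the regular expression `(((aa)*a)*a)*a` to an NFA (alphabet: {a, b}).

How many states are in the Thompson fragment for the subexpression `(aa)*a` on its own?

Fragment for `(aa)*a`:
Each of the 3 symbol leaves contributes a 2-state fragment.
  aa → 4 states
  (aa)* → 6 states
  (aa)*a → 8 states

8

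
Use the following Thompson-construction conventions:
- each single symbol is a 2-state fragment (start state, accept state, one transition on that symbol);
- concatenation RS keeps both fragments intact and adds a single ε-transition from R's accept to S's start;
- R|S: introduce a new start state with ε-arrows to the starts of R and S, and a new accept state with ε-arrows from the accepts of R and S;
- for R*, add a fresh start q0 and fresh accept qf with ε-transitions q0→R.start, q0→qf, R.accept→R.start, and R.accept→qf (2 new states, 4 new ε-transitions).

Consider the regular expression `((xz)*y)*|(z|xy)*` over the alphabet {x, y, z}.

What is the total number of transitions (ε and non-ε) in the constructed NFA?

29

Per subexpression:
Each of the 6 symbol leaves contributes 1 transition (1 symbol, 0 ε).
  xz = 3 transitions (2 symbol, 1 ε)
  (xz)* = 7 transitions (2 symbol, 5 ε)
  (xz)*y = 9 transitions (3 symbol, 6 ε)
  ((xz)*y)* = 13 transitions (3 symbol, 10 ε)
  xy = 3 transitions (2 symbol, 1 ε)
  z|xy = 8 transitions (3 symbol, 5 ε)
  (z|xy)* = 12 transitions (3 symbol, 9 ε)
  ((xz)*y)*|(z|xy)* = 29 transitions (6 symbol, 23 ε)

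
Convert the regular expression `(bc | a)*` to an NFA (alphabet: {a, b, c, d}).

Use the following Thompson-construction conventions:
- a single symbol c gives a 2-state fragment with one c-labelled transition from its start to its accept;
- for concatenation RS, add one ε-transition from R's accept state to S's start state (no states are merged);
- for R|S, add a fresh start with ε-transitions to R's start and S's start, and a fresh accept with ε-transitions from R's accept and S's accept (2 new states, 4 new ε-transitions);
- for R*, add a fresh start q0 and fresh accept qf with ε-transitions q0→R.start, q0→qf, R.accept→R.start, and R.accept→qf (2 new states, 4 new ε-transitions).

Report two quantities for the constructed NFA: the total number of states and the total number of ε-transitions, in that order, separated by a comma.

10, 9

By structural recursion:
Each of the 3 symbol leaves contributes 2 states and 0 ε-transitions.
  bc = 4 states, 1 ε-transition
  bc | a = 8 states, 5 ε-transitions
  (bc | a)* = 10 states, 9 ε-transitions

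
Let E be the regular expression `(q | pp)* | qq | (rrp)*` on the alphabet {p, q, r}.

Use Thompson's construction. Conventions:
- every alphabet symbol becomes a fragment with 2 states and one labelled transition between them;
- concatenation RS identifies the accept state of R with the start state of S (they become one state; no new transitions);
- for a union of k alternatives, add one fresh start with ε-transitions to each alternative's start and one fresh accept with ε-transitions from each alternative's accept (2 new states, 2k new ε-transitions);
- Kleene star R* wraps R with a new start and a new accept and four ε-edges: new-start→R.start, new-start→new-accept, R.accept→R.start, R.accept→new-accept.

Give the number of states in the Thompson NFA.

20

Bottom-up over the parse tree:
Each of the 8 symbol leaves contributes a 2-state fragment.
  pp : 3 states
  q | pp : 7 states
  (q | pp)* : 9 states
  qq : 3 states
  rrp : 4 states
  (rrp)* : 6 states
  (q | pp)* | qq | (rrp)* : 20 states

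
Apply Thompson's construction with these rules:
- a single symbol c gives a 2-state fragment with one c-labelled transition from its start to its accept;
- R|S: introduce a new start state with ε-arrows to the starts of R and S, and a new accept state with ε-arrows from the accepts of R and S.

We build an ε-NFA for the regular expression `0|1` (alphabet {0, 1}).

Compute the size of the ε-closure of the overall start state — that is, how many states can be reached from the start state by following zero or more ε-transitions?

Work bottom-up. For each fragment F, track |ε-closure(F.start)| and whether F's accept lies in that closure (i.e. whether F accepts ε). A single-symbol fragment has closure size 1 and does not accept ε.
  0|1 → |closure| = 1 + 1 + 1 = 3 (the new accept is not ε-reachable since no branch accepts ε)

3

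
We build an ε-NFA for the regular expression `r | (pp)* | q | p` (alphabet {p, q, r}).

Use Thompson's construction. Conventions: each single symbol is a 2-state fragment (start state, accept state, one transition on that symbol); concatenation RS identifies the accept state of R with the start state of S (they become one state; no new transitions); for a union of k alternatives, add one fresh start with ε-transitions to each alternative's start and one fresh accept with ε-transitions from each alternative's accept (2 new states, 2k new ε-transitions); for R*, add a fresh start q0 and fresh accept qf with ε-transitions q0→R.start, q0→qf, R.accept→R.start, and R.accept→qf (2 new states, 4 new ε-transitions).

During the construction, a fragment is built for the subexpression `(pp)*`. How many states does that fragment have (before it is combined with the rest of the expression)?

5

Fragment for `(pp)*`:
Each of the 2 symbol leaves contributes a 2-state fragment.
  pp → 3 states
  (pp)* → 5 states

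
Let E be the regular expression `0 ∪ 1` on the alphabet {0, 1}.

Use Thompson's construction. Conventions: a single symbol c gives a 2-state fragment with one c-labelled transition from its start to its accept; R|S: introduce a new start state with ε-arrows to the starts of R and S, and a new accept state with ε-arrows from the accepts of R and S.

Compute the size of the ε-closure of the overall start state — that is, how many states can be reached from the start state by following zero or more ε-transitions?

Work bottom-up. For each fragment F, track |ε-closure(F.start)| and whether F's accept lies in that closure (i.e. whether F accepts ε). A single-symbol fragment has closure size 1 and does not accept ε.
  0 ∪ 1 → |ε-closure| = 1 + 1 + 1 = 3 (the new accept is not ε-reachable since no branch accepts ε)

3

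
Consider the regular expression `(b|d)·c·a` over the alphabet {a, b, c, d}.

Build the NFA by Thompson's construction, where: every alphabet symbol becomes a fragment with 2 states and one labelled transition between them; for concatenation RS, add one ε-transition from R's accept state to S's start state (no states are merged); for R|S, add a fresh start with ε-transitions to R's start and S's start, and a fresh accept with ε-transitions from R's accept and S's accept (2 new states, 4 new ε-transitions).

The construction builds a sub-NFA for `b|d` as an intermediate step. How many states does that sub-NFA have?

6

Fragment for `b|d`:
Each of the 2 symbol leaves contributes a 2-state fragment.
  b|d — 6 states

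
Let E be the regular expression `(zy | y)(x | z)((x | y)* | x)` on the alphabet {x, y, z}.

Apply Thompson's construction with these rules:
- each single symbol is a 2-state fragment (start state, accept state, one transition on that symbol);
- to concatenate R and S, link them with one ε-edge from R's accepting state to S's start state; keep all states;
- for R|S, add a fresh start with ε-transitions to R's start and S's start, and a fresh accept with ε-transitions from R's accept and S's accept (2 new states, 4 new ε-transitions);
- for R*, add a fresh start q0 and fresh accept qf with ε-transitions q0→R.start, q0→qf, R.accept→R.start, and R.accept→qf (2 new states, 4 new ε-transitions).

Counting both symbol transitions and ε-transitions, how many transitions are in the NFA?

31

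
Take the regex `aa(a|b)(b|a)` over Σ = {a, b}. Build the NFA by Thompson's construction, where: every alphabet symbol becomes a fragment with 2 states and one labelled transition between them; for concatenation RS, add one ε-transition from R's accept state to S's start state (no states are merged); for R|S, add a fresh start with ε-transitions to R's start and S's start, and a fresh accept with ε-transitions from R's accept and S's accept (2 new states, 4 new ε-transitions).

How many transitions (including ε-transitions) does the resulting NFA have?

17

Per subexpression:
Each of the 6 symbol leaves contributes 1 transition (1 symbol, 0 ε).
  a|b — 6 transitions (2 symbol, 4 ε)
  b|a — 6 transitions (2 symbol, 4 ε)
  aa(a|b)(b|a) — 17 transitions (6 symbol, 11 ε)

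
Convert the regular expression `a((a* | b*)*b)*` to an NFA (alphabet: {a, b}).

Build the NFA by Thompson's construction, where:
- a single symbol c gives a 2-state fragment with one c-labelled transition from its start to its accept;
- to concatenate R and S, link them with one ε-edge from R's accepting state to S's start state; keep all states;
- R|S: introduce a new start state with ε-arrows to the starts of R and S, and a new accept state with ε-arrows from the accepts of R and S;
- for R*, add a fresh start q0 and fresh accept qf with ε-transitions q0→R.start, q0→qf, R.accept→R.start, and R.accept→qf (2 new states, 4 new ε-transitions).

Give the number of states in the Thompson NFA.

Recursing over subexpressions:
Each of the 4 symbol leaves contributes a 2-state fragment.
  a* → 4 states
  b* → 4 states
  a* | b* → 10 states
  (a* | b*)* → 12 states
  (a* | b*)*b → 14 states
  ((a* | b*)*b)* → 16 states
  a((a* | b*)*b)* → 18 states

18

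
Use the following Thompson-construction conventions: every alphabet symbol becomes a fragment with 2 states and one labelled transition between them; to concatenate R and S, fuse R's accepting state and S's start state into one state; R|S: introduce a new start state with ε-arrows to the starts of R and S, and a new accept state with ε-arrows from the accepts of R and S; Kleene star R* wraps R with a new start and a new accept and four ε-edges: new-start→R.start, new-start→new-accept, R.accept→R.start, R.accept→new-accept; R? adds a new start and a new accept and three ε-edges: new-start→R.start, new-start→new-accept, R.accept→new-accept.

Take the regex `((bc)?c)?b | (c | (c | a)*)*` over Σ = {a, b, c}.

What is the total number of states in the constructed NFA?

25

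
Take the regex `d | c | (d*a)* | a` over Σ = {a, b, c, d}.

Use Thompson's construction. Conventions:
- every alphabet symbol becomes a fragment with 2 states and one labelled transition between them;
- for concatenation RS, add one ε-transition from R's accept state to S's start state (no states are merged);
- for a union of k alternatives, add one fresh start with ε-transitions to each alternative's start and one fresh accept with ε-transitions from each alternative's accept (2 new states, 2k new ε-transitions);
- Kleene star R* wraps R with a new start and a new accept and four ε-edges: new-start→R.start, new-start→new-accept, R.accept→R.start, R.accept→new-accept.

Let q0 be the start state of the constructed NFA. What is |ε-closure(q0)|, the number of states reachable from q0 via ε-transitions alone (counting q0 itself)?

Work bottom-up. For each fragment F, track |ε-closure(F.start)| and whether F's accept lies in that closure (i.e. whether F accepts ε). A single-symbol fragment has closure size 1 and does not accept ε.
  d* — the star's fresh start ε-reaches both the body's start and the fresh accept: C = 2 + 1 = 3
  d*a — the left operand accepts ε, so the closure extends into the next operand (via the concat ε-link); C = 3 + 1 = 4
  (d*a)* — C = 1 (new start) + 4 (body) + 1 (new accept) = 6
  d | c | (d*a)* | a — C = 1 (new start) + (1 + 1 + 6 + 1) + 1 (new accept, since some branch ε-reaches its own accept) = 11

11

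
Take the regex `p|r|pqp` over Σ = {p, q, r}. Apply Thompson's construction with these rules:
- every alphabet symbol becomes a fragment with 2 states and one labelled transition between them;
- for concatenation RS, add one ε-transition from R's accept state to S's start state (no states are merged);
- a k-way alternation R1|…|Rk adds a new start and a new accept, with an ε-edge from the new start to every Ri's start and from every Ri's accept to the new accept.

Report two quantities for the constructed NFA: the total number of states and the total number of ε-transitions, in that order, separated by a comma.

Recursing over subexpressions:
Each of the 5 symbol leaves contributes 2 states and 0 ε-transitions.
  pqp → 6 states, 2 ε-transitions
  p|r|pqp → 12 states, 8 ε-transitions

12, 8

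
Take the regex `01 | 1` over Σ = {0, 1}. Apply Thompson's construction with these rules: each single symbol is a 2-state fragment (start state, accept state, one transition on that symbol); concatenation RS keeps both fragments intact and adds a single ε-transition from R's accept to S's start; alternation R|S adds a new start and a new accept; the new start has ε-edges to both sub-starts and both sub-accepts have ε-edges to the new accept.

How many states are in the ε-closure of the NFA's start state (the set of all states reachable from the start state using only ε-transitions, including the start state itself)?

3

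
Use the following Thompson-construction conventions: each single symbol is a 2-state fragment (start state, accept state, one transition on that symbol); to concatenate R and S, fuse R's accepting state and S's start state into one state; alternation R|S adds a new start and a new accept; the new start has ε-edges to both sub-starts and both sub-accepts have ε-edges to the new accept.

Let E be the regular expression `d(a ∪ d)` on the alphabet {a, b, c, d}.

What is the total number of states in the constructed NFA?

7

Building bottom-up:
Each of the 3 symbol leaves contributes a 2-state fragment.
  a ∪ d — 6 states
  d(a ∪ d) — 7 states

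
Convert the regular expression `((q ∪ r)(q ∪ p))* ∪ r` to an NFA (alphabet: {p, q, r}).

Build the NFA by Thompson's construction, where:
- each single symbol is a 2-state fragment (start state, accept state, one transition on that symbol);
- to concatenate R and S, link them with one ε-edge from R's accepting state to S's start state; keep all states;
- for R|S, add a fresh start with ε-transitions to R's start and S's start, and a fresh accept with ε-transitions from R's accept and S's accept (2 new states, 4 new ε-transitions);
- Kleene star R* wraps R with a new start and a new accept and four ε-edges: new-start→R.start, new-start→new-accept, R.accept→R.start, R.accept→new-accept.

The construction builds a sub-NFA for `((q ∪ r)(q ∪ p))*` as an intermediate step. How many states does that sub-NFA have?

14

Fragment for `((q ∪ r)(q ∪ p))*`:
Each of the 4 symbol leaves contributes a 2-state fragment.
  q ∪ r — 6 states
  q ∪ p — 6 states
  (q ∪ r)(q ∪ p) — 12 states
  ((q ∪ r)(q ∪ p))* — 14 states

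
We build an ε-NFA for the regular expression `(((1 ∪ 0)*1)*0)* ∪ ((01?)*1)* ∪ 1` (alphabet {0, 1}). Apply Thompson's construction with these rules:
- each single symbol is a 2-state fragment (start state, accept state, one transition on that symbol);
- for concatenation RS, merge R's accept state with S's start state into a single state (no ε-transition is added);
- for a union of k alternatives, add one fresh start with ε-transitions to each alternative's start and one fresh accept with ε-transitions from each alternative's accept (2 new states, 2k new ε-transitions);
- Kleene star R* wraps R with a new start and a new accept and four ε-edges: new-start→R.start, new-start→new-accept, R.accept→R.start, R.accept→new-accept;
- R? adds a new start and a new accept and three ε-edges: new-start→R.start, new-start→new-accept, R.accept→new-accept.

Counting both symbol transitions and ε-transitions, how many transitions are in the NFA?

41

Per subexpression:
Each of the 8 symbol leaves contributes 1 transition (1 symbol, 0 ε).
  1 ∪ 0 : 6 transitions (2 symbol, 4 ε)
  (1 ∪ 0)* : 10 transitions (2 symbol, 8 ε)
  (1 ∪ 0)*1 : 11 transitions (3 symbol, 8 ε)
  ((1 ∪ 0)*1)* : 15 transitions (3 symbol, 12 ε)
  ((1 ∪ 0)*1)*0 : 16 transitions (4 symbol, 12 ε)
  (((1 ∪ 0)*1)*0)* : 20 transitions (4 symbol, 16 ε)
  1? : 4 transitions (1 symbol, 3 ε)
  01? : 5 transitions (2 symbol, 3 ε)
  (01?)* : 9 transitions (2 symbol, 7 ε)
  (01?)*1 : 10 transitions (3 symbol, 7 ε)
  ((01?)*1)* : 14 transitions (3 symbol, 11 ε)
  (((1 ∪ 0)*1)*0)* ∪ ((01?)*1)* ∪ 1 : 41 transitions (8 symbol, 33 ε)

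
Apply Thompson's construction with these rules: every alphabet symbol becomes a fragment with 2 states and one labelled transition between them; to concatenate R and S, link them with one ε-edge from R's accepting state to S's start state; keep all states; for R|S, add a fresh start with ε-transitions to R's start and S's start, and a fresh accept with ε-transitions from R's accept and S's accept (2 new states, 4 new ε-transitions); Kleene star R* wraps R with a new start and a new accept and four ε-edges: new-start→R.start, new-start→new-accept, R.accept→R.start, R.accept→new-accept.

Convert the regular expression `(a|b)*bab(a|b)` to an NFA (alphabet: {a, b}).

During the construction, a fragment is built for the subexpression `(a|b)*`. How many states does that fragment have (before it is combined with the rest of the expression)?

Fragment for `(a|b)*`:
Each of the 2 symbol leaves contributes a 2-state fragment.
  a|b — 6 states
  (a|b)* — 8 states

8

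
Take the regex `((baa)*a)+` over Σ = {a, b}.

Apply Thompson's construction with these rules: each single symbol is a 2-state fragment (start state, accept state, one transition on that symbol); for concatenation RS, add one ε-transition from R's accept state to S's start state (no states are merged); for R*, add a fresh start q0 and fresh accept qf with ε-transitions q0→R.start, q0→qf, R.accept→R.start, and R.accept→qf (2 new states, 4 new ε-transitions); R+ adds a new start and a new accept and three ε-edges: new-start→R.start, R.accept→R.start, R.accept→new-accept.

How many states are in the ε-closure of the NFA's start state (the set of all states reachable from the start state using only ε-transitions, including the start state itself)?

5

Compute the ε-closure size of each fragment's start state recursively; a symbol fragment's start has no outgoing ε-edge, so its closure is just itself (size 1).
  baa : same as the first factor's closure: C = 1
  (baa)* : C = 1 (new start) + 1 (body) + 1 (new accept) = 3
  (baa)*a : the left operand accepts ε, so the closure extends into the next operand (via the concat ε-link); C = 3 + 1 = 4
  ((baa)*a)+ : C = 1 + 4 = 5 (the body doesn't accept ε, so the new accept is not reached)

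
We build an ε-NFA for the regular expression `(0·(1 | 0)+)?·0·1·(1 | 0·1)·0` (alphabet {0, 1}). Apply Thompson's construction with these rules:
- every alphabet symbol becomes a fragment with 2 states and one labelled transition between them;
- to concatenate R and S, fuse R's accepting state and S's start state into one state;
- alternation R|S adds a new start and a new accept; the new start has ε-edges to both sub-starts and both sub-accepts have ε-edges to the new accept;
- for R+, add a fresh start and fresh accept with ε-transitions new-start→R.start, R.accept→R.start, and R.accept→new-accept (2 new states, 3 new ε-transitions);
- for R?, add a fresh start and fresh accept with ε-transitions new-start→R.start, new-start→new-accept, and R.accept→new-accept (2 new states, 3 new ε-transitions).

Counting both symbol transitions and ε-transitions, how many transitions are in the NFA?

Bottom-up over the parse tree:
Each of the 9 symbol leaves contributes 1 transition (1 symbol, 0 ε).
  1 | 0 = 6 transitions (2 symbol, 4 ε)
  (1 | 0)+ = 9 transitions (2 symbol, 7 ε)
  0·(1 | 0)+ = 10 transitions (3 symbol, 7 ε)
  (0·(1 | 0)+)? = 13 transitions (3 symbol, 10 ε)
  0·1 = 2 transitions (2 symbol, 0 ε)
  1 | 0·1 = 7 transitions (3 symbol, 4 ε)
  (0·(1 | 0)+)?·0·1·(1 | 0·1)·0 = 23 transitions (9 symbol, 14 ε)

23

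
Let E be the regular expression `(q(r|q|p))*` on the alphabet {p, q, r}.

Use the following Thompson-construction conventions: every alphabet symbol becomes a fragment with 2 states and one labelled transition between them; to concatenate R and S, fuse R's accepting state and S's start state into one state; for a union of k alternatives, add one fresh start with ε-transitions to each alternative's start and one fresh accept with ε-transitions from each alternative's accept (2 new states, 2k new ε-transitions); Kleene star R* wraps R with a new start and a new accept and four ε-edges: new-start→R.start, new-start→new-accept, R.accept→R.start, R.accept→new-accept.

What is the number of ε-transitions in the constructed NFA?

By structural recursion:
Each of the 4 symbol leaves contributes 0 ε-transitions.
  r|q|p → 6 ε-transitions
  q(r|q|p) → 6 ε-transitions
  (q(r|q|p))* → 10 ε-transitions

10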